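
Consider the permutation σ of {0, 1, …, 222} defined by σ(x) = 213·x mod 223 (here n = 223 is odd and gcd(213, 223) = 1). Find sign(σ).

Orbit of 197 under x↦213x: [197, 37, 76, 132, 18, 43, 16]… (length divides ord_223(213)).
The orbit structure of x ↦ 213x mod 223: 3 orbits of sizes [111, 111, 1].
Σ(ℓ_i−1) = 223−3 = 220; sign = (−1)^220 = +1.

+1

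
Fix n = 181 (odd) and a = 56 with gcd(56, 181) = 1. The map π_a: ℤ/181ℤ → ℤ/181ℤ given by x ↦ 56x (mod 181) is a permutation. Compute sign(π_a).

Start at x=122: 122 → 135 → 139 → 1 → 56 → 59 → 46 → … (one orbit).
π_56 has 19 disjoint cycles with lengths [10, 10, 10, 10, 10, 10, 10, 10, 10, 10, 10, 10, 10, 10, 10, 10, 10, 10, 1] on {0,…,180}.
Σ(ℓ_i−1) = 181−19 = 162; sign = (−1)^162 = +1.
Zolotarev: (56|181) = +1, matching the cycle-count sign.

+1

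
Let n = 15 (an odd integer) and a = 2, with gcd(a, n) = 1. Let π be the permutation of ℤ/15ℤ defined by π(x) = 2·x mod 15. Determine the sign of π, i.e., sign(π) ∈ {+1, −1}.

Start at x=4: 4 → 8 → 1 → 2 → 4 (one orbit).
5 cycles of lengths [4, 4, 4, 2, 1].
15 − 5 = 10 transpositions; sign(π) = (−1)^10 = +1.
Check: (2/15) = +1 by Zolotarev.

+1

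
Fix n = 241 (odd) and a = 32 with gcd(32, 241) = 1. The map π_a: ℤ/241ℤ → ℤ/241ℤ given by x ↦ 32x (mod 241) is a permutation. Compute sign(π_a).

Orbit of 237 under x↦32x: [237, 113, 1, 32, 60, 233, 226]… (length divides ord_241(32)).
Cycle lengths of π_32 on ℤ/241ℤ: [24, 24, 24, 24, 24, 24, 24, 24, 24, 24, 1]; 11 cycles in total.
With 11 cycles on 241 points, sign = (−1)^{241−11} = +1.
The Jacobi symbol (32|241) = +1 (Zolotarev) agrees.

+1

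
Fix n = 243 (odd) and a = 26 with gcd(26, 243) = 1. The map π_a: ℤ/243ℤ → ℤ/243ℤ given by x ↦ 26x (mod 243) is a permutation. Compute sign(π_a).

Trace 163: π^k(163) = [163, 107, 109, 161, 55, 215, 1] for k=0..6.
Cycle lengths of π_26 on ℤ/243ℤ: [18, 18, 18, 18, 18, 18, 18, 18, 18, 6, 6, 6, 6, 6, 6, 6, 6, 6, 2, 2, 2, 2, 2, 2, 2, 2, 2, 2, 2, 2, 2, 1]; 32 cycles in total.
243 − 32 = 211 transpositions; sign(π) = (−1)^211 = -1.
Via Zolotarev, sign(π_{26}) = (26|243) = -1.

-1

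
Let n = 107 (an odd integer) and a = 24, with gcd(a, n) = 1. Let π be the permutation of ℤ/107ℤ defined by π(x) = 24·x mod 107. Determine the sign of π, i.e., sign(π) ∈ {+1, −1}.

-1

Orbit of 17 under x↦24x: [17, 87, 55, 36, 8, 85, 7]… (length divides ord_107(24)).
2 cycles of lengths [106, 1].
sign(π) = (−1)^{n − #cycles} = (−1)^{107−2} = (−1)^105 = -1.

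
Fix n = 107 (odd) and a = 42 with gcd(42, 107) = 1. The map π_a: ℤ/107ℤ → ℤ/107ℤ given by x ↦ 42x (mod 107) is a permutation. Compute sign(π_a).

+1

Start at x=30: 30 → 83 → 62 → 36 → 14 → 53 → 86 → … (one orbit).
Cycle type of π: 53×2 + 1; total 3 cycles.
sign(π) = (−1)^{n − #cycles} = (−1)^{107−3} = (−1)^104 = +1.
The Jacobi symbol (42|107) = +1 (Zolotarev) agrees.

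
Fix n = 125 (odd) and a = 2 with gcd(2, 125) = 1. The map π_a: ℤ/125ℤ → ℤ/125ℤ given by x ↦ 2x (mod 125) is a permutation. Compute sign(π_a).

-1

Orbit of 48 under x↦2x: [48, 96, 67, 9, 18, 36, 72]… (length divides ord_125(2)).
Cycle type of π: 100 + 20 + 4 + 1; total 4 cycles.
With 4 cycles on 125 points, sign = (−1)^{125−4} = -1.
Via Zolotarev, sign(π_{2}) = (2|125) = -1.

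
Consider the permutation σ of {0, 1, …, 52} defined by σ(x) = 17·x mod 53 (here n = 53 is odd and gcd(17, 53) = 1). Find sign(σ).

Orbit of 6 under x↦17x: [6, 49, 38, 10, 11, 28, 52]… (length divides ord_53(17)).
Cycle lengths of π_17 on ℤ/53ℤ: [26, 26, 1]; 3 cycles in total.
sign(π) = (−1)^{n − #cycles} = (−1)^{53−3} = (−1)^50 = +1.

+1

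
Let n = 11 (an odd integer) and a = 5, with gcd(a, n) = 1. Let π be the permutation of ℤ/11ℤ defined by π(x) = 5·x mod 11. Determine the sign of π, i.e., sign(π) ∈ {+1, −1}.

+1

Trace 1: π^k(1) = [1, 5, 3, 4, 9] for k=0..4.
Cycle type of π: 5×2 + 1; total 3 cycles.
With 3 cycles on 11 points, sign = (−1)^{11−3} = +1.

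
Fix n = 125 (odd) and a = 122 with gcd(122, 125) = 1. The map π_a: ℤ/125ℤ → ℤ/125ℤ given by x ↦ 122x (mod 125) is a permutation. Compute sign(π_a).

-1

Orbit of 37 under x↦122x: [37, 14, 83, 1, 122, 9, 98]… (length divides ord_125(122)).
Decompose π into cycles: lengths [100, 20, 4, 1] (4 cycles, including the fixed point 0).
125 − 4 = 121 transpositions; sign(π) = (−1)^121 = -1.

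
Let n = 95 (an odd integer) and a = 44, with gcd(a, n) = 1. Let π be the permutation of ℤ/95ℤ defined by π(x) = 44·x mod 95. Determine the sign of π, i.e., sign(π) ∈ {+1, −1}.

+1

Orbit of 81 under x↦44x: [81, 49, 66, 54, 1, 44, 36]… (length divides ord_95(44)).
Decompose π into cycles: lengths [18, 18, 18, 18, 9, 9, 2, 2, 1] (9 cycles, including the fixed point 0).
n − c = 95 − 9 = 86; sign = (−1)^86 = +1.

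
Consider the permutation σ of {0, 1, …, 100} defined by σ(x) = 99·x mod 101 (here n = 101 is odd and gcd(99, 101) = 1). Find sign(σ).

-1

Orbit of 95 under x↦99x: [95, 12, 77, 48, 5, 91, 20]… (length divides ord_101(99)).
Cycle type of π: 100 + 1; total 2 cycles.
101 − 2 = 99 transpositions; sign(π) = (−1)^99 = -1.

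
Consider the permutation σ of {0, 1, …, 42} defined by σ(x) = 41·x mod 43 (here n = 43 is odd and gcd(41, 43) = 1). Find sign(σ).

Trace 41: π^k(41) = [41, 4, 35, 16, 11, 21, 1] for k=0..6.
Decompose π into cycles: lengths [7, 7, 7, 7, 7, 7, 1] (7 cycles, including the fixed point 0).
With 7 cycles on 43 points, sign = (−1)^{43−7} = +1.
(41|43)_J = +1 (Zolotarev's lemma cross-check).

+1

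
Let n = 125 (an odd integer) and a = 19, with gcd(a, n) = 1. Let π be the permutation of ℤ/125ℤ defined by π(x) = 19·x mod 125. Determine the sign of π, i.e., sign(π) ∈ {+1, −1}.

Start at x=66: 66 → 4 → 76 → 69 → 61 → 34 → 21 → … (one orbit).
Decompose π into cycles: lengths [50, 50, 10, 10, 2, 2, 1] (7 cycles, including the fixed point 0).
With 7 cycles on 125 points, sign = (−1)^{125−7} = +1.
Check: (19/125) = +1 by Zolotarev.

+1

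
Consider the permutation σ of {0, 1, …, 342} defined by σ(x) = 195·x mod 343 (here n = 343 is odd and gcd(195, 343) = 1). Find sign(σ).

-1

Start at x=244: 244 → 246 → 293 → 197 → 342 → 148 → 48 → … (one orbit).
Cycle type of π: 14×21 + 2×24 + 1; total 46 cycles.
n − c = 343 − 46 = 297; sign = (−1)^297 = -1.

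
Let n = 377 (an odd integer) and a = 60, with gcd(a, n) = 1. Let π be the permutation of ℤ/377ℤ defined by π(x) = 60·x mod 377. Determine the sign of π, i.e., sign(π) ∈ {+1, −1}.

+1

Orbit of 200 under x↦60x: [200, 313, 307, 324, 213, 339, 359]… (length divides ord_377(60)).
Cycle type of π: 28×13 + 4×3 + 1; total 17 cycles.
sign(π) = (−1)^{n − #cycles} = (−1)^{377−17} = (−1)^360 = +1.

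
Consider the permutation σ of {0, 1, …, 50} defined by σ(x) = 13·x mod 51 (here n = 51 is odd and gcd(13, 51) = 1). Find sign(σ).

+1

Trace 16: π^k(16) = [16, 4, 1, 13] for k=0..3.
π_13 has 15 disjoint cycles with lengths [4, 4, 4, 4, 4, 4, 4, 4, 4, 4, 4, 4, 1, 1, 1] on {0,…,50}.
15 cycles on 51: each ℓ→(−1)^(ℓ−1), product (−1)^36 = +1.
The Jacobi symbol (13|51) = +1 (Zolotarev) agrees.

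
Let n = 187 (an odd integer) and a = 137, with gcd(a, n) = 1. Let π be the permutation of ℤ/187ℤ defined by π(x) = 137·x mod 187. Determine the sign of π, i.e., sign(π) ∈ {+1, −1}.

+1

Orbit of 69 under x↦137x: [69, 103, 86, 1, 137]… (length divides ord_187(137)).
51 cycles of lengths [5, 5, 5, 5, 5, 5, 5, 5, 5, 5, 5, 5, 5, 5, 5, 5, 5, 5, 5, 5, 5, 5, 5, 5, 5, 5, 5, 5, 5, 5, 5, 5, 5, 5, 1, 1, 1, 1, 1, 1, 1, 1, 1, 1, 1, 1, 1, 1, 1, 1, 1].
n − c = 187 − 51 = 136; sign = (−1)^136 = +1.
Zolotarev: (137|187) = +1, matching the cycle-count sign.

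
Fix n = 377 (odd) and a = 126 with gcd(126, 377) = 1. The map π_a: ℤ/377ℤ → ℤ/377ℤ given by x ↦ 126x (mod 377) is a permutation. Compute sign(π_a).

Start at x=14: 14 → 256 → 211 → 196 → 191 → 315 → 105 → … (one orbit).
The orbit structure of x ↦ 126x mod 377: 10 orbits of sizes [84, 84, 84, 84, 28, 3, 3, 3, 3, 1].
377 − 10 = 367 transpositions; sign(π) = (−1)^367 = -1.
(126|377)_J = -1 (Zolotarev's lemma cross-check).

-1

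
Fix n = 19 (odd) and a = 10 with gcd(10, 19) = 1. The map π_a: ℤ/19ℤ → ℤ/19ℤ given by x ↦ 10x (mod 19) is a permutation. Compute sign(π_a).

-1

Trace 13: π^k(13) = [13, 16, 8, 4, 2, 1, 10] for k=0..6.
The orbit structure of x ↦ 10x mod 19: 2 orbits of sizes [18, 1].
sign(π) = (−1)^{n − #cycles} = (−1)^{19−2} = (−1)^17 = -1.
Check: (10/19) = -1 by Zolotarev.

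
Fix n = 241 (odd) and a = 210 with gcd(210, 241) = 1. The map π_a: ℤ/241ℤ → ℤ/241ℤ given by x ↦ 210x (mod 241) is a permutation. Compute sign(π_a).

-1

Trace 105: π^k(105) = [105, 119, 167, 125, 222, 107, 57] for k=0..6.
Cycle lengths of π_210 on ℤ/241ℤ: [240, 1]; 2 cycles in total.
n − c = 241 − 2 = 239; sign = (−1)^239 = -1.
Check: (210/241) = -1 by Zolotarev.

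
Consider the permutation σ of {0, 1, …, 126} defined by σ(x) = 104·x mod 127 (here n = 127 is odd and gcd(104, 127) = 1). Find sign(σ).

Orbit of 68 under x↦104x: [68, 87, 31, 49, 16, 13, 82]… (length divides ord_127(104)).
The orbit structure of x ↦ 104x mod 127: 3 orbits of sizes [63, 63, 1].
sign(π) = (−1)^{n − #cycles} = (−1)^{127−3} = (−1)^124 = +1.

+1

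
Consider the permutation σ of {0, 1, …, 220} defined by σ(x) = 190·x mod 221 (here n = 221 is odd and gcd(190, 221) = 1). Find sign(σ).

Trace 168: π^k(168) = [168, 96, 118, 99, 25, 109, 157] for k=0..6.
The orbit structure of x ↦ 190x mod 221: 17 orbits of sizes [16, 16, 16, 16, 16, 16, 16, 16, 16, 16, 16, 16, 16, 4, 4, 4, 1].
221 − 17 = 204 transpositions; sign(π) = (−1)^204 = +1.
Via Zolotarev, sign(π_{190}) = (190|221) = +1.

+1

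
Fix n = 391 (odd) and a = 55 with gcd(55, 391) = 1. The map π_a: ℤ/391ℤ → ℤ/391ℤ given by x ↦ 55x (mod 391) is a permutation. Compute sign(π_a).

+1

Start at x=324: 324 → 225 → 254 → 285 → 35 → 361 → 305 → … (one orbit).
Cycle type of π: 44×8 + 11×2 + 4×4 + 1; total 15 cycles.
sign(π) = (−1)^{n − #cycles} = (−1)^{391−15} = (−1)^376 = +1.
Zolotarev: (55|391) = +1, matching the cycle-count sign.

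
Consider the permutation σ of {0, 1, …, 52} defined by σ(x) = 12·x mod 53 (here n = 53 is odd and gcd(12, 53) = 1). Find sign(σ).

Trace 18: π^k(18) = [18, 4, 48, 46, 22, 52, 41] for k=0..6.
Cycle lengths of π_12 on ℤ/53ℤ: [52, 1]; 2 cycles in total.
With 2 cycles on 53 points, sign = (−1)^{53−2} = -1.
The Jacobi symbol (12|53) = -1 (Zolotarev) agrees.

-1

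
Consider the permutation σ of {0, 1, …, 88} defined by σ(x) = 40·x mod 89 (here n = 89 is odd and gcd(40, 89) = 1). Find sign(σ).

Start at x=11: 11 → 84 → 67 → 10 → 44 → 69 → 1 → … (one orbit).
The orbit structure of x ↦ 40x mod 89: 3 orbits of sizes [44, 44, 1].
sign(π) = (−1)^{n − #cycles} = (−1)^{89−3} = (−1)^86 = +1.

+1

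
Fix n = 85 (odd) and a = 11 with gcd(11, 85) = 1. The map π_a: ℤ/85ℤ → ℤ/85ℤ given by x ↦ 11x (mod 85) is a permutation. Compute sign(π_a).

-1

Start at x=46: 46 → 81 → 41 → 26 → 31 → 1 → 11 → … (one orbit).
Cycle type of π: 16×5 + 1×5; total 10 cycles.
85 − 10 = 75 transpositions; sign(π) = (−1)^75 = -1.
(11|85)_J = -1 (Zolotarev's lemma cross-check).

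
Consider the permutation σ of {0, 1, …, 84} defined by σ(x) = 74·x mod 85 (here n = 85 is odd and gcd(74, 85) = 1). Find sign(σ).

Trace 1: π^k(1) = [1, 74, 36, 29, 21, 24, 76] for k=0..6.
8 cycles of lengths [16, 16, 16, 16, 16, 2, 2, 1].
sign(π) = (−1)^{n − #cycles} = (−1)^{85−8} = (−1)^77 = -1.
Via Zolotarev, sign(π_{74}) = (74|85) = -1.

-1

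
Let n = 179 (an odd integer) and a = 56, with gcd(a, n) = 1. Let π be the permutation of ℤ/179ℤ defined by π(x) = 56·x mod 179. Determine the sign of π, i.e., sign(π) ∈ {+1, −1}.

Start at x=65: 65 → 60 → 138 → 31 → 125 → 19 → 169 → … (one orbit).
3 cycles of lengths [89, 89, 1].
n − c = 179 − 3 = 176; sign = (−1)^176 = +1.
(56|179)_J = +1 (Zolotarev's lemma cross-check).

+1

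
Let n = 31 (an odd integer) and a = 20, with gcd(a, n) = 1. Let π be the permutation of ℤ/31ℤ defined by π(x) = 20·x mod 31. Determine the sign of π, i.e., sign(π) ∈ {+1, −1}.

+1

Start at x=25: 25 → 4 → 18 → 19 → 8 → 5 → 7 → … (one orbit).
The orbit structure of x ↦ 20x mod 31: 3 orbits of sizes [15, 15, 1].
3 cycles on 31: each ℓ→(−1)^(ℓ−1), product (−1)^28 = +1.
Zolotarev: (20|31) = +1, matching the cycle-count sign.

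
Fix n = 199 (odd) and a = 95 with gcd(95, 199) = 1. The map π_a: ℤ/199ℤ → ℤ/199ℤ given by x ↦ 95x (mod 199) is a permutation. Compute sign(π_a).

Orbit of 138 under x↦95x: [138, 175, 108, 111, 197, 9, 59]… (length divides ord_199(95)).
π_95 has 2 disjoint cycles with lengths [198, 1] on {0,…,198}.
n − c = 199 − 2 = 197; sign = (−1)^197 = -1.

-1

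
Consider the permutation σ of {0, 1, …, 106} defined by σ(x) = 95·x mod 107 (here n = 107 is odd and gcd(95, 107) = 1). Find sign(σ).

-1

Trace 51: π^k(51) = [51, 30, 68, 40, 55, 89, 2] for k=0..6.
Cycle lengths of π_95 on ℤ/107ℤ: [106, 1]; 2 cycles in total.
sign(π) = (−1)^{n − #cycles} = (−1)^{107−2} = (−1)^105 = -1.
(95|107)_J = -1 (Zolotarev's lemma cross-check).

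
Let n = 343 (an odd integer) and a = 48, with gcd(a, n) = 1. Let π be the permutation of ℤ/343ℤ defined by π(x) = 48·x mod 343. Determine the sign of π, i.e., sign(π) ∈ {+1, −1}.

Orbit of 293 under x↦48x: [293, 1, 48, 246, 146, 148, 244]… (length divides ord_343(48)).
Cycle type of π: 14×21 + 2×24 + 1; total 46 cycles.
46 cycles on 343: each ℓ→(−1)^(ℓ−1), product (−1)^297 = -1.

-1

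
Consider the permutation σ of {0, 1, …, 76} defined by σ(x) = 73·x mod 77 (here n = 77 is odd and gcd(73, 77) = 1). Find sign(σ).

Start at x=4: 4 → 61 → 64 → 52 → 23 → 62 → 60 → … (one orbit).
π_73 has 5 disjoint cycles with lengths [30, 30, 10, 6, 1] on {0,…,76}.
n − c = 77 − 5 = 72; sign = (−1)^72 = +1.
The Jacobi symbol (73|77) = +1 (Zolotarev) agrees.

+1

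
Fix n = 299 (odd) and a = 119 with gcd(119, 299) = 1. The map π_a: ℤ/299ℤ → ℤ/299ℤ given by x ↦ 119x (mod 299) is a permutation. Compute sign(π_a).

Trace 27: π^k(27) = [27, 223, 225, 164, 81, 71, 77] for k=0..6.
Cycle lengths of π_119 on ℤ/299ℤ: [132, 132, 12, 11, 11, 1]; 6 cycles in total.
With 6 cycles on 299 points, sign = (−1)^{299−6} = -1.

-1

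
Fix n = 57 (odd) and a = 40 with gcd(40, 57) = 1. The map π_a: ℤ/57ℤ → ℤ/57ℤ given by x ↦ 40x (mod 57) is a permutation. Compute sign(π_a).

Start at x=49: 49 → 22 → 25 → 31 → 43 → 10 → 1 → … (one orbit).
6 cycles of lengths [18, 18, 18, 1, 1, 1].
sign(π) = (−1)^{n − #cycles} = (−1)^{57−6} = (−1)^51 = -1.
Check: (40/57) = -1 by Zolotarev.

-1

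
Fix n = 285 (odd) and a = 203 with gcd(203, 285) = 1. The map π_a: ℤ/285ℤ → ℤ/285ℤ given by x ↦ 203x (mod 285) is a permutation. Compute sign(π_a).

Start at x=107: 107 → 61 → 128 → 49 → 257 → 16 → 113 → … (one orbit).
14 cycles of lengths [36, 36, 36, 36, 36, 36, 18, 18, 18, 4, 4, 4, 2, 1].
With 14 cycles on 285 points, sign = (−1)^{285−14} = -1.

-1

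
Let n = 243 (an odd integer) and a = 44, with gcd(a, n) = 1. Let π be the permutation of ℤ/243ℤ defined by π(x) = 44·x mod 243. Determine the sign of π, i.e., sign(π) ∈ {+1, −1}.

-1

Trace 118: π^k(118) = [118, 89, 28, 17, 19, 107, 91] for k=0..6.
Cycle type of π: 54×3 + 18×3 + 6×3 + 2×4 + 1; total 14 cycles.
Σ(ℓ_i−1) = 243−14 = 229; sign = (−1)^229 = -1.
(44|243)_J = -1 (Zolotarev's lemma cross-check).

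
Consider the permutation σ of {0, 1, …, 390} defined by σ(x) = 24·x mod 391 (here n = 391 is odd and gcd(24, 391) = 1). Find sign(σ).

Orbit of 162 under x↦24x: [162, 369, 254, 231, 70, 116, 47]… (length divides ord_391(24)).
46 cycles of lengths [16, 16, 16, 16, 16, 16, 16, 16, 16, 16, 16, 16, 16, 16, 16, 16, 16, 16, 16, 16, 16, 16, 16, 1, 1, 1, 1, 1, 1, 1, 1, 1, 1, 1, 1, 1, 1, 1, 1, 1, 1, 1, 1, 1, 1, 1].
46 cycles on 391: each ℓ→(−1)^(ℓ−1), product (−1)^345 = -1.
(24|391)_J = -1 (Zolotarev's lemma cross-check).

-1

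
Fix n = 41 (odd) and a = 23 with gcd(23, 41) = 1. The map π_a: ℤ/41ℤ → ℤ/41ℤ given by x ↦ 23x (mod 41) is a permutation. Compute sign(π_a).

+1

Start at x=23: 23 → 37 → 31 → 16 → 40 → 18 → 4 → … (one orbit).
The orbit structure of x ↦ 23x mod 41: 5 orbits of sizes [10, 10, 10, 10, 1].
Σ(ℓ_i−1) = 41−5 = 36; sign = (−1)^36 = +1.
(23|41)_J = +1 (Zolotarev's lemma cross-check).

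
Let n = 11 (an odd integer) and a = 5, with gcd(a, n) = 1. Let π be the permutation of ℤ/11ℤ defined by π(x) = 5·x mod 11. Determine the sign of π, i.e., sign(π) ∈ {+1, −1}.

+1

Trace 3: π^k(3) = [3, 4, 9, 1, 5] for k=0..4.
The orbit structure of x ↦ 5x mod 11: 3 orbits of sizes [5, 5, 1].
11 − 3 = 8 transpositions; sign(π) = (−1)^8 = +1.
The Jacobi symbol (5|11) = +1 (Zolotarev) agrees.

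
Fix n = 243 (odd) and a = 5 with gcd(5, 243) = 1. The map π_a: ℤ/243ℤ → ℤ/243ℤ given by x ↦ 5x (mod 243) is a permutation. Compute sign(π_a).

Orbit of 2 under x↦5x: [2, 10, 50, 7, 35, 175, 146]… (length divides ord_243(5)).
π_5 has 6 disjoint cycles with lengths [162, 54, 18, 6, 2, 1] on {0,…,242}.
Σ(ℓ_i−1) = 243−6 = 237; sign = (−1)^237 = -1.
(5|243)_J = -1 (Zolotarev's lemma cross-check).

-1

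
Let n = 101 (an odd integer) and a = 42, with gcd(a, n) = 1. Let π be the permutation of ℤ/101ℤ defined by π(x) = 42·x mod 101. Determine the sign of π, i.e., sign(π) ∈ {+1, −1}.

-1

Orbit of 40 under x↦42x: [40, 64, 62, 79, 86, 77, 2]… (length divides ord_101(42)).
Cycle type of π: 100 + 1; total 2 cycles.
2 cycles on 101: each ℓ→(−1)^(ℓ−1), product (−1)^99 = -1.
Check: (42/101) = -1 by Zolotarev.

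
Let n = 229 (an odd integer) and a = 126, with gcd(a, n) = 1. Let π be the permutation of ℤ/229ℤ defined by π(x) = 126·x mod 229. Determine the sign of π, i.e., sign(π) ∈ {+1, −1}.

Trace 19: π^k(19) = [19, 104, 51, 14, 161, 134, 167] for k=0..6.
Decompose π into cycles: lengths [57, 57, 57, 57, 1] (5 cycles, including the fixed point 0).
229 − 5 = 224 transpositions; sign(π) = (−1)^224 = +1.
Check: (126/229) = +1 by Zolotarev.

+1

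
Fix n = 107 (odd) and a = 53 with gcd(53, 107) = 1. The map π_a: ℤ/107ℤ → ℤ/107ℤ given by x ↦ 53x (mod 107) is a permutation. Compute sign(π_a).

Trace 4: π^k(4) = [4, 105, 1, 53, 27, 40, 87] for k=0..6.
The orbit structure of x ↦ 53x mod 107: 3 orbits of sizes [53, 53, 1].
n − c = 107 − 3 = 104; sign = (−1)^104 = +1.
Zolotarev: (53|107) = +1, matching the cycle-count sign.

+1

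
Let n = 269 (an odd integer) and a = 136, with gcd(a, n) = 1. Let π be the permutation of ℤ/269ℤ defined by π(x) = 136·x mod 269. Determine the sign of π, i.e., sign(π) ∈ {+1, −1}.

+1

Orbit of 214 under x↦136x: [214, 52, 78, 117, 41, 196, 25]… (length divides ord_269(136)).
5 cycles of lengths [67, 67, 67, 67, 1].
Σ(ℓ_i−1) = 269−5 = 264; sign = (−1)^264 = +1.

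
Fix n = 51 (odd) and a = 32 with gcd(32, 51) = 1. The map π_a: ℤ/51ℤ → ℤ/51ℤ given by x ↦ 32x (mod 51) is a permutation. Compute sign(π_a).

Start at x=4: 4 → 26 → 16 → 2 → 13 → 8 → 1 → … (one orbit).
π_32 has 8 disjoint cycles with lengths [8, 8, 8, 8, 8, 8, 2, 1] on {0,…,50}.
Σ(ℓ_i−1) = 51−8 = 43; sign = (−1)^43 = -1.

-1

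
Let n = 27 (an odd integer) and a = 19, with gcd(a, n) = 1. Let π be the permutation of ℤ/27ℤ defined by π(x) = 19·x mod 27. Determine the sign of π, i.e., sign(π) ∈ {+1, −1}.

Start at x=19: 19 → 10 → 1 → 19 (one orbit).
Cycle lengths of π_19 on ℤ/27ℤ: [3, 3, 3, 3, 3, 3, 1, 1, 1, 1, 1, 1, 1, 1, 1]; 15 cycles in total.
27 − 15 = 12 transpositions; sign(π) = (−1)^12 = +1.
Via Zolotarev, sign(π_{19}) = (19|27) = +1.

+1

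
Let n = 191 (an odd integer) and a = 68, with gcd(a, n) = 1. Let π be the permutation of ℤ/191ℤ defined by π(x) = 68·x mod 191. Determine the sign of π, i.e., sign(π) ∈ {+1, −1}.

+1

Orbit of 177 under x↦68x: [177, 3, 13, 120, 138, 25, 172]… (length divides ord_191(68)).
Cycle type of π: 95×2 + 1; total 3 cycles.
Σ(ℓ_i−1) = 191−3 = 188; sign = (−1)^188 = +1.
Check: (68/191) = +1 by Zolotarev.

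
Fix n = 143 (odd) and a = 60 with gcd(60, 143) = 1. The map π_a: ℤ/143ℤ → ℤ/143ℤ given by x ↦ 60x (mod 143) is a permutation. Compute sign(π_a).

-1

Start at x=34: 34 → 38 → 135 → 92 → 86 → 12 → 5 → … (one orbit).
The orbit structure of x ↦ 60x mod 143: 12 orbits of sizes [20, 20, 20, 20, 20, 20, 5, 5, 4, 4, 4, 1].
With 12 cycles on 143 points, sign = (−1)^{143−12} = -1.
The Jacobi symbol (60|143) = -1 (Zolotarev) agrees.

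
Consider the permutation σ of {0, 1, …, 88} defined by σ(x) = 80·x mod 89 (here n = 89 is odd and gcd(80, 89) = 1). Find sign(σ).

Orbit of 47 under x↦80x: [47, 22, 69, 2, 71, 73, 55]… (length divides ord_89(80)).
Cycle lengths of π_80 on ℤ/89ℤ: [44, 44, 1]; 3 cycles in total.
Σ(ℓ_i−1) = 89−3 = 86; sign = (−1)^86 = +1.
Check: (80/89) = +1 by Zolotarev.

+1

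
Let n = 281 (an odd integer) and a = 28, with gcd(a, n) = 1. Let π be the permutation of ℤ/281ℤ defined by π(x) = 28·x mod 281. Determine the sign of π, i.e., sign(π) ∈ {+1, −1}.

Orbit of 181 under x↦28x: [181, 10, 280, 253, 59, 247, 172]… (length divides ord_281(28)).
π_28 has 11 disjoint cycles with lengths [28, 28, 28, 28, 28, 28, 28, 28, 28, 28, 1] on {0,…,280}.
11 cycles on 281: each ℓ→(−1)^(ℓ−1), product (−1)^270 = +1.

+1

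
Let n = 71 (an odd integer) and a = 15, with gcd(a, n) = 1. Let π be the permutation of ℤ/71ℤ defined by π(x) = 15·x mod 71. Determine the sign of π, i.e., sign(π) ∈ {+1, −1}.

Start at x=5: 5 → 4 → 60 → 48 → 10 → 8 → 49 → … (one orbit).
π_15 has 3 disjoint cycles with lengths [35, 35, 1] on {0,…,70}.
3 cycles on 71: each ℓ→(−1)^(ℓ−1), product (−1)^68 = +1.
Zolotarev: (15|71) = +1, matching the cycle-count sign.

+1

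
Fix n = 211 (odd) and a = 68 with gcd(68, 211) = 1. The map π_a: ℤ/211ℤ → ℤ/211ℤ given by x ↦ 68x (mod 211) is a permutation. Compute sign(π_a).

-1

Trace 114: π^k(114) = [114, 156, 58, 146, 11, 115, 13] for k=0..6.
The orbit structure of x ↦ 68x mod 211: 4 orbits of sizes [70, 70, 70, 1].
4 cycles on 211: each ℓ→(−1)^(ℓ−1), product (−1)^207 = -1.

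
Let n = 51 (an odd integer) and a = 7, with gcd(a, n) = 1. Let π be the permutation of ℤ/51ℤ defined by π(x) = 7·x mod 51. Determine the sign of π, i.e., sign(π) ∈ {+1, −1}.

Orbit of 4 under x↦7x: [4, 28, 43, 46, 16, 10, 19]… (length divides ord_51(7)).
6 cycles of lengths [16, 16, 16, 1, 1, 1].
Σ(ℓ_i−1) = 51−6 = 45; sign = (−1)^45 = -1.

-1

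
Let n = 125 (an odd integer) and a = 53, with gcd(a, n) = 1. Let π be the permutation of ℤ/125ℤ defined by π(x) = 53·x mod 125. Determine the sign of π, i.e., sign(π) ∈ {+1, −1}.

Trace 36: π^k(36) = [36, 33, 124, 72, 66, 123, 19] for k=0..6.
Cycle lengths of π_53 on ℤ/125ℤ: [100, 20, 4, 1]; 4 cycles in total.
125 − 4 = 121 transpositions; sign(π) = (−1)^121 = -1.

-1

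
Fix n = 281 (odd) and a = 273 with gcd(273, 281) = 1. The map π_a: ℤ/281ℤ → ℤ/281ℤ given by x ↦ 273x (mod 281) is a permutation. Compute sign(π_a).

Orbit of 238 under x↦273x: [238, 63, 58, 98, 59, 90, 123]… (length divides ord_281(273)).
Cycle lengths of π_273 on ℤ/281ℤ: [35, 35, 35, 35, 35, 35, 35, 35, 1]; 9 cycles in total.
With 9 cycles on 281 points, sign = (−1)^{281−9} = +1.
The Jacobi symbol (273|281) = +1 (Zolotarev) agrees.

+1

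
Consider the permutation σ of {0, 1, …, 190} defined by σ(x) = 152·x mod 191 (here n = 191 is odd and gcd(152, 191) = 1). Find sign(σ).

-1

Trace 7: π^k(7) = [7, 109, 142, 1, 152, 184, 82] for k=0..6.
The orbit structure of x ↦ 152x mod 191: 20 orbits of sizes [10, 10, 10, 10, 10, 10, 10, 10, 10, 10, 10, 10, 10, 10, 10, 10, 10, 10, 10, 1].
n − c = 191 − 20 = 171; sign = (−1)^171 = -1.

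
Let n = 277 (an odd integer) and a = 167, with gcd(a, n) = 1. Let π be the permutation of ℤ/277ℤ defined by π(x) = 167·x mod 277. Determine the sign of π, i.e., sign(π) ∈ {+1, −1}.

-1

Orbit of 134 under x↦167x: [134, 218, 119, 206, 54, 154, 234]… (length divides ord_277(167)).
The orbit structure of x ↦ 167x mod 277: 2 orbits of sizes [276, 1].
277 − 2 = 275 transpositions; sign(π) = (−1)^275 = -1.
Check: (167/277) = -1 by Zolotarev.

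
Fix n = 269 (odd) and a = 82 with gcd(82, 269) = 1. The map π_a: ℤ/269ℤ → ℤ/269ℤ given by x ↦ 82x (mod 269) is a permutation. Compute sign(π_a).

-1

Trace 82: π^k(82) = [82, 268, 187, 1] for k=0..3.
π_82 has 68 disjoint cycles with lengths [4, 4, 4, 4, 4, 4, 4, 4, 4, 4, 4, 4, 4, 4, 4, 4, 4, 4, 4, 4, 4, 4, 4, 4, 4, 4, 4, 4, 4, 4, 4, 4, 4, 4, 4, 4, 4, 4, 4, 4, 4, 4, 4, 4, 4, 4, 4, 4, 4, 4, 4, 4, 4, 4, 4, 4, 4, 4, 4, 4, 4, 4, 4, 4, 4, 4, 4, 1] on {0,…,268}.
With 68 cycles on 269 points, sign = (−1)^{269−68} = -1.
The Jacobi symbol (82|269) = -1 (Zolotarev) agrees.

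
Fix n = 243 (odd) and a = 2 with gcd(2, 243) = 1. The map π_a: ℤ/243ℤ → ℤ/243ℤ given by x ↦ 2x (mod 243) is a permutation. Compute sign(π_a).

-1

Orbit of 188 under x↦2x: [188, 133, 23, 46, 92, 184, 125]… (length divides ord_243(2)).
The orbit structure of x ↦ 2x mod 243: 6 orbits of sizes [162, 54, 18, 6, 2, 1].
6 cycles on 243: each ℓ→(−1)^(ℓ−1), product (−1)^237 = -1.
(2|243)_J = -1 (Zolotarev's lemma cross-check).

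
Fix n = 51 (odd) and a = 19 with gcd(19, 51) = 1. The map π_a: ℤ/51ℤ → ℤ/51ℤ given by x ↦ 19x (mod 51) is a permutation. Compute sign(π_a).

+1

Trace 43: π^k(43) = [43, 1, 19, 4, 25, 16, 49] for k=0..6.
The orbit structure of x ↦ 19x mod 51: 9 orbits of sizes [8, 8, 8, 8, 8, 8, 1, 1, 1].
sign(π) = (−1)^{n − #cycles} = (−1)^{51−9} = (−1)^42 = +1.
The Jacobi symbol (19|51) = +1 (Zolotarev) agrees.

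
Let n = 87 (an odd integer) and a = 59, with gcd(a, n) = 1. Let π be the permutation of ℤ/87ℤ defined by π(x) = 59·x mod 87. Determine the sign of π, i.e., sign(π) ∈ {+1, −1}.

-1

Start at x=59: 59 → 1 → 59 (one orbit).
Decompose π into cycles: lengths [2, 2, 2, 2, 2, 2, 2, 2, 2, 2, 2, 2, 2, 2, 2, 2, 2, 2, 2, 2, 2, 2, 2, 2, 2, 2, 2, 2, 2, 1, 1, 1, 1, 1, 1, 1, 1, 1, 1, 1, 1, 1, 1, 1, 1, 1, 1, 1, 1, 1, 1, 1, 1, 1, 1, 1, 1, 1] (58 cycles, including the fixed point 0).
58 cycles on 87: each ℓ→(−1)^(ℓ−1), product (−1)^29 = -1.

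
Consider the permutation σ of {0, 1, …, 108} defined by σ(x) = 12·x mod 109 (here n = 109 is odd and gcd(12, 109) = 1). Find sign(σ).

Start at x=93: 93 → 26 → 94 → 38 → 20 → 22 → 46 → … (one orbit).
Cycle lengths of π_12 on ℤ/109ℤ: [54, 54, 1]; 3 cycles in total.
109 − 3 = 106 transpositions; sign(π) = (−1)^106 = +1.
Via Zolotarev, sign(π_{12}) = (12|109) = +1.

+1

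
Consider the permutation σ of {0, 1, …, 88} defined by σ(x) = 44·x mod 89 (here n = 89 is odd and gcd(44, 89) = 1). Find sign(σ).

+1

Start at x=11: 11 → 39 → 25 → 32 → 73 → 8 → 85 → … (one orbit).
Cycle lengths of π_44 on ℤ/89ℤ: [22, 22, 22, 22, 1]; 5 cycles in total.
sign(π) = (−1)^{n − #cycles} = (−1)^{89−5} = (−1)^84 = +1.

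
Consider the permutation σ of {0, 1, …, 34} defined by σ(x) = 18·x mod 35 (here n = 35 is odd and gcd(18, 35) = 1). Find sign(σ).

-1

Start at x=29: 29 → 32 → 16 → 8 → 4 → 2 → 1 → … (one orbit).
Cycle lengths of π_18 on ℤ/35ℤ: [12, 12, 4, 3, 3, 1]; 6 cycles in total.
With 6 cycles on 35 points, sign = (−1)^{35−6} = -1.
Zolotarev: (18|35) = -1, matching the cycle-count sign.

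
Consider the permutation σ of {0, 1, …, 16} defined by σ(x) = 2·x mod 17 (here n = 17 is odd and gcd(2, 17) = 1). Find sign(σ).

+1

Trace 8: π^k(8) = [8, 16, 15, 13, 9, 1, 2] for k=0..6.
Cycle type of π: 8×2 + 1; total 3 cycles.
n − c = 17 − 3 = 14; sign = (−1)^14 = +1.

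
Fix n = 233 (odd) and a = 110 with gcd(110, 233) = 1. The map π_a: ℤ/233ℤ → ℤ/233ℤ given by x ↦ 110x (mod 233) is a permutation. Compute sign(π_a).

+1

Start at x=200: 200 → 98 → 62 → 63 → 173 → 157 → 28 → … (one orbit).
The orbit structure of x ↦ 110x mod 233: 3 orbits of sizes [116, 116, 1].
3 cycles on 233: each ℓ→(−1)^(ℓ−1), product (−1)^230 = +1.
(110|233)_J = +1 (Zolotarev's lemma cross-check).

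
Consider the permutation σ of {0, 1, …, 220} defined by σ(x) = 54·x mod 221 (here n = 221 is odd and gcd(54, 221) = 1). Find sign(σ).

Start at x=183: 183 → 158 → 134 → 164 → 16 → 201 → 25 → … (one orbit).
Cycle lengths of π_54 on ℤ/221ℤ: [48, 48, 48, 48, 16, 12, 1]; 7 cycles in total.
sign(π) = (−1)^{n − #cycles} = (−1)^{221−7} = (−1)^214 = +1.
Zolotarev: (54|221) = +1, matching the cycle-count sign.

+1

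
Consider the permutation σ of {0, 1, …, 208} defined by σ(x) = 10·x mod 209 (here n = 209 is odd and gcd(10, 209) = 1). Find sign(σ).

Start at x=177: 177 → 98 → 144 → 186 → 188 → 208 → 199 → … (one orbit).
17 cycles of lengths [18, 18, 18, 18, 18, 18, 18, 18, 18, 18, 18, 2, 2, 2, 2, 2, 1].
17 cycles on 209: each ℓ→(−1)^(ℓ−1), product (−1)^192 = +1.

+1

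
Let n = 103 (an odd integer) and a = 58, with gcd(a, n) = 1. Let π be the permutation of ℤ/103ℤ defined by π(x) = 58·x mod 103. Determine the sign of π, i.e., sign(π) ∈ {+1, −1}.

+1

Trace 72: π^k(72) = [72, 56, 55, 100, 32, 2, 13] for k=0..6.
Cycle lengths of π_58 on ℤ/103ℤ: [51, 51, 1]; 3 cycles in total.
n − c = 103 − 3 = 100; sign = (−1)^100 = +1.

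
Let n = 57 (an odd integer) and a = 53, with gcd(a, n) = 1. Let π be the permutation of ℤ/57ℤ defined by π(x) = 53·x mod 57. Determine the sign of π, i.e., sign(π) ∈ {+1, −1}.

+1

Start at x=43: 43 → 56 → 4 → 41 → 7 → 29 → 55 → … (one orbit).
Cycle lengths of π_53 on ℤ/57ℤ: [18, 18, 18, 2, 1]; 5 cycles in total.
Σ(ℓ_i−1) = 57−5 = 52; sign = (−1)^52 = +1.
(53|57)_J = +1 (Zolotarev's lemma cross-check).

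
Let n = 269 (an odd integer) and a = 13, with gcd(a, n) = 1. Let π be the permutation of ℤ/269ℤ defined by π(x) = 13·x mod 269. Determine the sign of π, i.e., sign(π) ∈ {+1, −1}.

+1

Trace 13: π^k(13) = [13, 169, 45, 47, 73, 142, 232] for k=0..6.
Decompose π into cycles: lengths [134, 134, 1] (3 cycles, including the fixed point 0).
3 cycles on 269: each ℓ→(−1)^(ℓ−1), product (−1)^266 = +1.
Zolotarev: (13|269) = +1, matching the cycle-count sign.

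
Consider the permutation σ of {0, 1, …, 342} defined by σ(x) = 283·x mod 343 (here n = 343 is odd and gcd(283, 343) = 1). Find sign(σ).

-1

Start at x=61: 61 → 113 → 80 → 2 → 223 → 340 → 180 → … (one orbit).
4 cycles of lengths [294, 42, 6, 1].
With 4 cycles on 343 points, sign = (−1)^{343−4} = -1.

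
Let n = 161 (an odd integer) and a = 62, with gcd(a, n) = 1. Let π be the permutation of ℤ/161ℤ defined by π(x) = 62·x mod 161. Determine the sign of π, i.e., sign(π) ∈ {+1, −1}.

Orbit of 27 under x↦62x: [27, 64, 104, 8, 13, 1, 62]… (length divides ord_161(62)).
Cycle lengths of π_62 on ℤ/161ℤ: [22, 22, 22, 22, 22, 22, 11, 11, 2, 2, 2, 1]; 12 cycles in total.
n − c = 161 − 12 = 149; sign = (−1)^149 = -1.

-1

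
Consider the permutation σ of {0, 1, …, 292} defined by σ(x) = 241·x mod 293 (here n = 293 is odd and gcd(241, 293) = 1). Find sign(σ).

-1

Start at x=193: 193 → 219 → 39 → 23 → 269 → 76 → 150 → … (one orbit).
Cycle lengths of π_241 on ℤ/293ℤ: [292, 1]; 2 cycles in total.
n − c = 293 − 2 = 291; sign = (−1)^291 = -1.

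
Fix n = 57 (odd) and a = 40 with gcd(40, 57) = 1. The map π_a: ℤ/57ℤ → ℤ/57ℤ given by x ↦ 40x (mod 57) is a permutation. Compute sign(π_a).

Orbit of 4 under x↦40x: [4, 46, 16, 13, 7, 52, 28]… (length divides ord_57(40)).
Decompose π into cycles: lengths [18, 18, 18, 1, 1, 1] (6 cycles, including the fixed point 0).
57 − 6 = 51 transpositions; sign(π) = (−1)^51 = -1.
Check: (40/57) = -1 by Zolotarev.

-1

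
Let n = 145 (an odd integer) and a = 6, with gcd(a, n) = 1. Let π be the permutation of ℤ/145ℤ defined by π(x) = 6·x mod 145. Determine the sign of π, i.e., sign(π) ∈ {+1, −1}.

Start at x=121: 121 → 1 → 6 → 36 → 71 → 136 → 91 → … (one orbit).
Cycle type of π: 14×10 + 1×5; total 15 cycles.
145 − 15 = 130 transpositions; sign(π) = (−1)^130 = +1.

+1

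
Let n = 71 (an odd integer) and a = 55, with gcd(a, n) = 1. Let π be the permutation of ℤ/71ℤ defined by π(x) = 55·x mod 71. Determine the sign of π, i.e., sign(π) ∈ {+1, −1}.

Start at x=30: 30 → 17 → 12 → 21 → 19 → 51 → 36 → … (one orbit).
Decompose π into cycles: lengths [70, 1] (2 cycles, including the fixed point 0).
With 2 cycles on 71 points, sign = (−1)^{71−2} = -1.
Via Zolotarev, sign(π_{55}) = (55|71) = -1.

-1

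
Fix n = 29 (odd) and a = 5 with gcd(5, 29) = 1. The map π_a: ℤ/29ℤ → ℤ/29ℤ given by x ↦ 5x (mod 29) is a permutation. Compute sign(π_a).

Start at x=6: 6 → 1 → 5 → 25 → 9 → 16 → 22 → … (one orbit).
The orbit structure of x ↦ 5x mod 29: 3 orbits of sizes [14, 14, 1].
n − c = 29 − 3 = 26; sign = (−1)^26 = +1.
Via Zolotarev, sign(π_{5}) = (5|29) = +1.

+1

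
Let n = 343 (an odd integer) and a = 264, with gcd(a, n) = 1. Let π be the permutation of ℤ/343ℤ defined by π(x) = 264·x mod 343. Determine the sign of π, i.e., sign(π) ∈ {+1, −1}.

Orbit of 99 under x↦264x: [99, 68, 116, 97, 226, 325, 50]… (length divides ord_343(264)).
Decompose π into cycles: lengths [42, 42, 42, 42, 42, 42, 42, 6, 6, 6, 6, 6, 6, 6, 6, 1] (16 cycles, including the fixed point 0).
343 − 16 = 327 transpositions; sign(π) = (−1)^327 = -1.
(264|343)_J = -1 (Zolotarev's lemma cross-check).

-1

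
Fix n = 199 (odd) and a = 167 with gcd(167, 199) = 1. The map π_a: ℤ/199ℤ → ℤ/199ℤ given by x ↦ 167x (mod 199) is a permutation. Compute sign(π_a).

Trace 79: π^k(79) = [79, 59, 102, 119, 172, 68, 13] for k=0..6.
Cycle lengths of π_167 on ℤ/199ℤ: [198, 1]; 2 cycles in total.
Σ(ℓ_i−1) = 199−2 = 197; sign = (−1)^197 = -1.
(167|199)_J = -1 (Zolotarev's lemma cross-check).

-1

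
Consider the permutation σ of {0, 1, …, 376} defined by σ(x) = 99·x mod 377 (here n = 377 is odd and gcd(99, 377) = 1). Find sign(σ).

+1

Trace 1: π^k(1) = [1, 99, 376, 278] for k=0..3.
Decompose π into cycles: lengths [4, 4, 4, 4, 4, 4, 4, 4, 4, 4, 4, 4, 4, 4, 4, 4, 4, 4, 4, 4, 4, 4, 4, 4, 4, 4, 4, 4, 4, 4, 4, 4, 4, 4, 4, 4, 4, 4, 4, 4, 4, 4, 4, 4, 4, 4, 4, 4, 4, 4, 4, 4, 4, 4, 4, 4, 4, 4, 4, 4, 4, 4, 4, 4, 4, 4, 4, 4, 4, 4, 4, 4, 4, 4, 4, 4, 4, 4, 4, 4, 4, 4, 4, 4, 4, 4, 4, 4, 4, 4, 4, 4, 4, 4, 1] (95 cycles, including the fixed point 0).
With 95 cycles on 377 points, sign = (−1)^{377−95} = +1.
Zolotarev: (99|377) = +1, matching the cycle-count sign.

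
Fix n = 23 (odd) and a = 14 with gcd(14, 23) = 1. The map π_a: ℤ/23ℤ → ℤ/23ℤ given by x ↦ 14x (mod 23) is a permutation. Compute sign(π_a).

Trace 2: π^k(2) = [2, 5, 1, 14, 12, 7, 6] for k=0..6.
The orbit structure of x ↦ 14x mod 23: 2 orbits of sizes [22, 1].
With 2 cycles on 23 points, sign = (−1)^{23−2} = -1.
Via Zolotarev, sign(π_{14}) = (14|23) = -1.

-1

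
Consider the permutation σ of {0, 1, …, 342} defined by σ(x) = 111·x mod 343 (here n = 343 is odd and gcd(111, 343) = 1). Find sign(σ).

-1

Start at x=209: 209 → 218 → 188 → 288 → 69 → 113 → 195 → … (one orbit).
Cycle lengths of π_111 on ℤ/343ℤ: [98, 98, 98, 14, 14, 14, 2, 2, 2, 1]; 10 cycles in total.
343 − 10 = 333 transpositions; sign(π) = (−1)^333 = -1.
Check: (111/343) = -1 by Zolotarev.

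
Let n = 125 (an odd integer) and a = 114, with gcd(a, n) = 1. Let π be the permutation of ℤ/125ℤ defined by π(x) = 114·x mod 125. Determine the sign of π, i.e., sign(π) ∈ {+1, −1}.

+1

Orbit of 21 under x↦114x: [21, 19, 41, 49, 86, 54, 31]… (length divides ord_125(114)).
Decompose π into cycles: lengths [50, 50, 10, 10, 2, 2, 1] (7 cycles, including the fixed point 0).
With 7 cycles on 125 points, sign = (−1)^{125−7} = +1.
The Jacobi symbol (114|125) = +1 (Zolotarev) agrees.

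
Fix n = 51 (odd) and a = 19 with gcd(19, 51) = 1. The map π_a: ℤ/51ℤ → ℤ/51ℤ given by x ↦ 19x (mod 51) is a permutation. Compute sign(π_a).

+1

Orbit of 1 under x↦19x: [1, 19, 4, 25, 16, 49, 13]… (length divides ord_51(19)).
The orbit structure of x ↦ 19x mod 51: 9 orbits of sizes [8, 8, 8, 8, 8, 8, 1, 1, 1].
With 9 cycles on 51 points, sign = (−1)^{51−9} = +1.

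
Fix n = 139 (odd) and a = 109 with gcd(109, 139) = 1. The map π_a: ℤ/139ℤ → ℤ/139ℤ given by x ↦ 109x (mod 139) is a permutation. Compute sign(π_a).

-1

Trace 25: π^k(25) = [25, 84, 121, 123, 63, 56, 127] for k=0..6.
Cycle type of π: 138 + 1; total 2 cycles.
With 2 cycles on 139 points, sign = (−1)^{139−2} = -1.
Zolotarev: (109|139) = -1, matching the cycle-count sign.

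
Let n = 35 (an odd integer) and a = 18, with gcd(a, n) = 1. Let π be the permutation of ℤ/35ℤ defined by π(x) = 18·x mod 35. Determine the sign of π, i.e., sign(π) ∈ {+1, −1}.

-1

Start at x=8: 8 → 4 → 2 → 1 → 18 → 9 → 22 → … (one orbit).
Cycle type of π: 12×2 + 4 + 3×2 + 1; total 6 cycles.
Σ(ℓ_i−1) = 35−6 = 29; sign = (−1)^29 = -1.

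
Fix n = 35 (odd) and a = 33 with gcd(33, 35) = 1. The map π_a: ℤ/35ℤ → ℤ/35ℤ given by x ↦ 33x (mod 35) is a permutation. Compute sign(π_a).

Orbit of 4 under x↦33x: [4, 27, 16, 3, 29, 12, 11]… (length divides ord_35(33)).
The orbit structure of x ↦ 33x mod 35: 5 orbits of sizes [12, 12, 6, 4, 1].
n − c = 35 − 5 = 30; sign = (−1)^30 = +1.

+1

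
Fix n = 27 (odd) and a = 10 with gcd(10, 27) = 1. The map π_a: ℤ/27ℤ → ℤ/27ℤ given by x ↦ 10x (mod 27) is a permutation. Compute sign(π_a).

Trace 1: π^k(1) = [1, 10, 19] for k=0..2.
15 cycles of lengths [3, 3, 3, 3, 3, 3, 1, 1, 1, 1, 1, 1, 1, 1, 1].
Σ(ℓ_i−1) = 27−15 = 12; sign = (−1)^12 = +1.

+1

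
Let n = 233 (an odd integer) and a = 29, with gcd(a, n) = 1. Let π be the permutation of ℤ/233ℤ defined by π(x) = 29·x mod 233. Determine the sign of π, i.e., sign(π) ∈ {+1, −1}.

+1

Trace 91: π^k(91) = [91, 76, 107, 74, 49, 23, 201] for k=0..6.
5 cycles of lengths [58, 58, 58, 58, 1].
n − c = 233 − 5 = 228; sign = (−1)^228 = +1.
Check: (29/233) = +1 by Zolotarev.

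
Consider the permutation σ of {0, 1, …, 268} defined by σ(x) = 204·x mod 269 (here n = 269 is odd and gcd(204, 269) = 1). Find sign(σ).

Start at x=54: 54 → 256 → 38 → 220 → 226 → 105 → 169 → … (one orbit).
5 cycles of lengths [67, 67, 67, 67, 1].
Σ(ℓ_i−1) = 269−5 = 264; sign = (−1)^264 = +1.
The Jacobi symbol (204|269) = +1 (Zolotarev) agrees.

+1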